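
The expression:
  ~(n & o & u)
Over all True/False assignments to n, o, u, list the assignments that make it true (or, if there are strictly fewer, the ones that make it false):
is false only for:
  n=True, o=True, u=True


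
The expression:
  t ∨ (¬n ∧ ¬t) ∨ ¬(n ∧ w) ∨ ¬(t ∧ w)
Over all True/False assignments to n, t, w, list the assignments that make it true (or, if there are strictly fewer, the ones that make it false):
is always true.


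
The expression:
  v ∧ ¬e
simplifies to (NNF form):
v ∧ ¬e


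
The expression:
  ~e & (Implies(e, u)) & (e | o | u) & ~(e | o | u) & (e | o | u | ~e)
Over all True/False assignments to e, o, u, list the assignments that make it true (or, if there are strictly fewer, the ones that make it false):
is never true.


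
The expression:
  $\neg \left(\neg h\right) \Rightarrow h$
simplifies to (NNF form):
$\text{True}$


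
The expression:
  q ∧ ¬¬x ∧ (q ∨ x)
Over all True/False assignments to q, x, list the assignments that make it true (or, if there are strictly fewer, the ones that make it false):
is true only for:
  q=True, x=True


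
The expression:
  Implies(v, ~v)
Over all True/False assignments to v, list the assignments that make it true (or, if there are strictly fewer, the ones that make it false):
is true only for:
  v=False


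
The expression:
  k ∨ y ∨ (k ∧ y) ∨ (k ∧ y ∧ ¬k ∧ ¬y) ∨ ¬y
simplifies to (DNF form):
True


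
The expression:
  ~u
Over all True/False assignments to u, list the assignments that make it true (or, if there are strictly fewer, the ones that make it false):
is true only for:
  u=False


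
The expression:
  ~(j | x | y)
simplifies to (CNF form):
~j & ~x & ~y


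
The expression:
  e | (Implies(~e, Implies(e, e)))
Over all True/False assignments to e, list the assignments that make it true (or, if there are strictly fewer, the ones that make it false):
is always true.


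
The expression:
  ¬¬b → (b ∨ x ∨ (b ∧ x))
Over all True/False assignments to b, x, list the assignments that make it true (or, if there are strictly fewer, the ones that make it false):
is always true.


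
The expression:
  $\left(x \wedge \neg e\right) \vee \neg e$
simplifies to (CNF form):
$\neg e$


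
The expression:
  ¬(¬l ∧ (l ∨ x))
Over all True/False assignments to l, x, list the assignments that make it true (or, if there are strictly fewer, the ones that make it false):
is false only for:
  l=False, x=True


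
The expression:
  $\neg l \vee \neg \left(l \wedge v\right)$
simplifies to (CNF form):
$\neg l \vee \neg v$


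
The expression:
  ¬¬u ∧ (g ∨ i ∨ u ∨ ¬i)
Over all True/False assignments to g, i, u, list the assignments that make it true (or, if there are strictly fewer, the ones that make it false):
is true only for:
  g=False, i=False, u=True;
  g=False, i=True, u=True;
  g=True, i=False, u=True;
  g=True, i=True, u=True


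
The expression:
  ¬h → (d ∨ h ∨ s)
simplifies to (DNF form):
d ∨ h ∨ s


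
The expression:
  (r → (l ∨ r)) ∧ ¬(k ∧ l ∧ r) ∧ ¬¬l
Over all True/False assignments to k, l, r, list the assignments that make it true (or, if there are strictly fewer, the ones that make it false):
is true only for:
  k=False, l=True, r=False;
  k=False, l=True, r=True;
  k=True, l=True, r=False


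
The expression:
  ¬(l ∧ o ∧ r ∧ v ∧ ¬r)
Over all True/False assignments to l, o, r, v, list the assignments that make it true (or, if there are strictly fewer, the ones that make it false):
is always true.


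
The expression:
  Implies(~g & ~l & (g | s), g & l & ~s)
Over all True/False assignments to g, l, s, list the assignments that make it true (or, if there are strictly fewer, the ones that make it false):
is false only for:
  g=False, l=False, s=True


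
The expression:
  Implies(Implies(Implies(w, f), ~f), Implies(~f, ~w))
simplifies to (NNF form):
f | ~w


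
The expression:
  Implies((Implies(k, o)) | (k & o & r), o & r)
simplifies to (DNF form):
(o & r) | (k & ~o)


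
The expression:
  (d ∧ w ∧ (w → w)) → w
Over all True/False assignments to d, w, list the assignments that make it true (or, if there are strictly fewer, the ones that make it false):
is always true.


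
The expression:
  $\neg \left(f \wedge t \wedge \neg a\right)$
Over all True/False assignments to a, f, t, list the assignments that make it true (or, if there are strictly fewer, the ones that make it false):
is false only for:
  a=False, f=True, t=True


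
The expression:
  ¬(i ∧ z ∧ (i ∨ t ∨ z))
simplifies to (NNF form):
¬i ∨ ¬z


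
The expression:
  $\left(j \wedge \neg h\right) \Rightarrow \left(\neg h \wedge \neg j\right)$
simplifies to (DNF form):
$h \vee \neg j$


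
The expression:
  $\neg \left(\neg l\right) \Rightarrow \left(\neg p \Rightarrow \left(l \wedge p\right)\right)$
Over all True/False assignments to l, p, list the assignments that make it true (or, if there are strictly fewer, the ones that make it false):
is false only for:
  l=True, p=False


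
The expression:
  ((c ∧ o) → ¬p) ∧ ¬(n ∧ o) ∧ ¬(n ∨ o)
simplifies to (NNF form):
¬n ∧ ¬o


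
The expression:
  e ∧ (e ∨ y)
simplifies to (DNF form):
e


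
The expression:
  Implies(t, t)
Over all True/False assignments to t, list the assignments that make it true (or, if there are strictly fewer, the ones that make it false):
is always true.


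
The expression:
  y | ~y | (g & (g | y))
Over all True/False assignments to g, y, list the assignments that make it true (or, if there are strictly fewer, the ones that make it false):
is always true.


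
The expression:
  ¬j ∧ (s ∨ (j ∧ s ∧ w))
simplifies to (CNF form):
s ∧ ¬j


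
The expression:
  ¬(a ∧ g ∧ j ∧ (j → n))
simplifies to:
¬a ∨ ¬g ∨ ¬j ∨ ¬n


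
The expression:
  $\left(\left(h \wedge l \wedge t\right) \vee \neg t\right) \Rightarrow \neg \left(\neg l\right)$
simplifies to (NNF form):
$l \vee t$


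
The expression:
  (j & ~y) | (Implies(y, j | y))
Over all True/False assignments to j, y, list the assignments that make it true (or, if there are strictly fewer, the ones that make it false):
is always true.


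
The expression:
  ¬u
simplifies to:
¬u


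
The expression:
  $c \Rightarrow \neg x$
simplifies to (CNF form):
$\neg c \vee \neg x$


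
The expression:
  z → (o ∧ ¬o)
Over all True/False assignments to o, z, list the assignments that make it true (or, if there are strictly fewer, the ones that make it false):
is true only for:
  o=False, z=False;
  o=True, z=False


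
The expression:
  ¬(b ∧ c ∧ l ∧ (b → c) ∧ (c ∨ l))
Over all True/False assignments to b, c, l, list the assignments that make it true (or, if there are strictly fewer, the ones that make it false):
is false only for:
  b=True, c=True, l=True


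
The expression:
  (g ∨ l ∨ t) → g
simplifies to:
g ∨ (¬l ∧ ¬t)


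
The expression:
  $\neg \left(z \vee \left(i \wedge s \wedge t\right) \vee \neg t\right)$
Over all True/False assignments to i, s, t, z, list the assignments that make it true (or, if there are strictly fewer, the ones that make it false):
is true only for:
  i=False, s=False, t=True, z=False;
  i=False, s=True, t=True, z=False;
  i=True, s=False, t=True, z=False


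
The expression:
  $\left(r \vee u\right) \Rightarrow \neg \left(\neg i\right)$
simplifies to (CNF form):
$\left(i \vee \neg r\right) \wedge \left(i \vee \neg u\right)$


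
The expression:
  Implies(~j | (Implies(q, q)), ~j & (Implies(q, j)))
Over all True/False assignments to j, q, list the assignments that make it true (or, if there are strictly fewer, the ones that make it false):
is true only for:
  j=False, q=False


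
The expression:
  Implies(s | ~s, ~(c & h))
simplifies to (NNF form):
~c | ~h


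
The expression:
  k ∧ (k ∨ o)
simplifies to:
k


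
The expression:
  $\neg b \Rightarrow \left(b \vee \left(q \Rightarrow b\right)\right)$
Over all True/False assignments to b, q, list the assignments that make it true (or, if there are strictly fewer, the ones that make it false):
is false only for:
  b=False, q=True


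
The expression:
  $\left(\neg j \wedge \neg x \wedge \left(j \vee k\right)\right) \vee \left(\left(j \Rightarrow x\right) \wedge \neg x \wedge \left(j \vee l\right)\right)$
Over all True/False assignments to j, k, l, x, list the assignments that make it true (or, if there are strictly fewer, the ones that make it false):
is true only for:
  j=False, k=False, l=True, x=False;
  j=False, k=True, l=False, x=False;
  j=False, k=True, l=True, x=False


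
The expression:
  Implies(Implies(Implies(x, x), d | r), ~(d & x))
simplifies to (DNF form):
~d | ~x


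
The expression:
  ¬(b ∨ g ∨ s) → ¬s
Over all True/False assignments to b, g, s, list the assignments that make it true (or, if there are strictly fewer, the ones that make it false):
is always true.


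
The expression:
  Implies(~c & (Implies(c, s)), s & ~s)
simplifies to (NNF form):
c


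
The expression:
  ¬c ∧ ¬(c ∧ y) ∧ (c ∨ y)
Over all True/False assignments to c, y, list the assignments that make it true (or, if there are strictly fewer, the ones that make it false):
is true only for:
  c=False, y=True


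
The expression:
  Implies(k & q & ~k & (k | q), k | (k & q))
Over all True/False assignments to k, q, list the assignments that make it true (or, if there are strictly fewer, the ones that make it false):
is always true.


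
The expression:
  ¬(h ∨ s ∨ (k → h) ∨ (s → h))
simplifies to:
False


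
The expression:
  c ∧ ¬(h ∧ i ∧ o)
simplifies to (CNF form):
c ∧ (¬h ∨ ¬i ∨ ¬o)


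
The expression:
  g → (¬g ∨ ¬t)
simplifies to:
¬g ∨ ¬t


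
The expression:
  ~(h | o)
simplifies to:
~h & ~o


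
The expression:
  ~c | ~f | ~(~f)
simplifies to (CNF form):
True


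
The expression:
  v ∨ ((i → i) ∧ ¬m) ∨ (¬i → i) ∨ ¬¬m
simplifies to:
True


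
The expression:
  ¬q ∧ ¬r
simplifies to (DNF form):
¬q ∧ ¬r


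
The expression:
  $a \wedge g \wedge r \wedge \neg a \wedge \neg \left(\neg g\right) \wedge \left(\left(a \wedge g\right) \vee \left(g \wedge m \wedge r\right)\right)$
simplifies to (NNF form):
$\text{False}$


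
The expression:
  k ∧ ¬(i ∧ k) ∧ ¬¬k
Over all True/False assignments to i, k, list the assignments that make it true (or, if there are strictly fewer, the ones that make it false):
is true only for:
  i=False, k=True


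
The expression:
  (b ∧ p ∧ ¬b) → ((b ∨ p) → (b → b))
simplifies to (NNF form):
True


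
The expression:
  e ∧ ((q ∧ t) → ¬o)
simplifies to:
e ∧ (¬o ∨ ¬q ∨ ¬t)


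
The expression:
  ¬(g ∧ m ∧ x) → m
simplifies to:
m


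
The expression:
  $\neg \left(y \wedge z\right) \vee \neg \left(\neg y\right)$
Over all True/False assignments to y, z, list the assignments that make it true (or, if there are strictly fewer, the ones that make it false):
is always true.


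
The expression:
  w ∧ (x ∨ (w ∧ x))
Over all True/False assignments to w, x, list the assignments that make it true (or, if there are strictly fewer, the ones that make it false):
is true only for:
  w=True, x=True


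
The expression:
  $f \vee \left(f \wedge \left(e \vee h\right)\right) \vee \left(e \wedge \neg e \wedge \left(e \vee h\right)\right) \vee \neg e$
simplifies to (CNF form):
$f \vee \neg e$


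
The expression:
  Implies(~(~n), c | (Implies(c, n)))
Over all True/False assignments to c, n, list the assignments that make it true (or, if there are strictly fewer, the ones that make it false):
is always true.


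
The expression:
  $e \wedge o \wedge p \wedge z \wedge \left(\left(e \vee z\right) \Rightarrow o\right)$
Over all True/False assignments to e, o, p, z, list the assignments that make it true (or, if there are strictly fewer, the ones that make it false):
is true only for:
  e=True, o=True, p=True, z=True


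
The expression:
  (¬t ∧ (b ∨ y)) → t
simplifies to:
t ∨ (¬b ∧ ¬y)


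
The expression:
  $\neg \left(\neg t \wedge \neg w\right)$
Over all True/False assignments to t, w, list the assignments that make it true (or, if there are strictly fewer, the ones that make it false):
is false only for:
  t=False, w=False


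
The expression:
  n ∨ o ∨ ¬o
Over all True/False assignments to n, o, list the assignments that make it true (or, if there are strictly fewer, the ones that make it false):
is always true.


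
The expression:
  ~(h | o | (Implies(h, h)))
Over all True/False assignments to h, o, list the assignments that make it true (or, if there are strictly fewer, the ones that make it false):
is never true.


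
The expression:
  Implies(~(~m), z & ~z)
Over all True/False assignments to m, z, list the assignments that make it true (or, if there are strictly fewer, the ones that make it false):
is true only for:
  m=False, z=False;
  m=False, z=True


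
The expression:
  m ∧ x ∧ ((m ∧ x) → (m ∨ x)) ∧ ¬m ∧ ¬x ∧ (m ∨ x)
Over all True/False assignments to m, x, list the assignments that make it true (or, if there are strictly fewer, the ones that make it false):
is never true.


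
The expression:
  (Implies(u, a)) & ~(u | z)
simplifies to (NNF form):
~u & ~z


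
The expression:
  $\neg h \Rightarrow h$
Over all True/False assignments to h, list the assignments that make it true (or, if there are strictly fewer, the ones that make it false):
is true only for:
  h=True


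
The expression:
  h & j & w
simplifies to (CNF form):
h & j & w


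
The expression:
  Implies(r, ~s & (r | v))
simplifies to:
~r | ~s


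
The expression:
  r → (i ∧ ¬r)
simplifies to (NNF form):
¬r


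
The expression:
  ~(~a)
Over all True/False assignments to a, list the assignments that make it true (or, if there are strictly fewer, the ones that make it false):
is true only for:
  a=True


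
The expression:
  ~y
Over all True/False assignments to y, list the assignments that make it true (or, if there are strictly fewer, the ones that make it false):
is true only for:
  y=False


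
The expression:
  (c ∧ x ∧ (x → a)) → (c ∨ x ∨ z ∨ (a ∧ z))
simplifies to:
True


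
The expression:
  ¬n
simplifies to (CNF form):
¬n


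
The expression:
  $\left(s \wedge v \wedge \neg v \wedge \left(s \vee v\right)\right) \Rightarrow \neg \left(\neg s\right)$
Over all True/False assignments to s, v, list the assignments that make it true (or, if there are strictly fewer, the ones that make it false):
is always true.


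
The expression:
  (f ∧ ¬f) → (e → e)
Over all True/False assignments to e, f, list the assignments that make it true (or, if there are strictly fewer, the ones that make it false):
is always true.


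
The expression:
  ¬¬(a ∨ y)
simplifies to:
a ∨ y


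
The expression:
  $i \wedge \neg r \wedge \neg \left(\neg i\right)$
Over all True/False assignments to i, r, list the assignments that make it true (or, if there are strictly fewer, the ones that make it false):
is true only for:
  i=True, r=False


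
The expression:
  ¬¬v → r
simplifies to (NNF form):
r ∨ ¬v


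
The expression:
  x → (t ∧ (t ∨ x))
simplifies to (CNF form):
t ∨ ¬x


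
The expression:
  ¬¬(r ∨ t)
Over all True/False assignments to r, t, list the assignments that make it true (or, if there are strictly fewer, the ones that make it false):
is false only for:
  r=False, t=False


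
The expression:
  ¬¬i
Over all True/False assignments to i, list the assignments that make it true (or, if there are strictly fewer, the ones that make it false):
is true only for:
  i=True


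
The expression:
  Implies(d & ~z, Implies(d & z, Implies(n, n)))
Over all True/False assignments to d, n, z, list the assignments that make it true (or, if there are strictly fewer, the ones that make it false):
is always true.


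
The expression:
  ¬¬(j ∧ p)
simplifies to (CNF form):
j ∧ p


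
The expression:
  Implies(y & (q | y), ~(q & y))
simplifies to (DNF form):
~q | ~y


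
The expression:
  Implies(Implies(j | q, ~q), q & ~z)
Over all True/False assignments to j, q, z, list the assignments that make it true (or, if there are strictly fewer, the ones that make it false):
is true only for:
  j=False, q=True, z=False;
  j=False, q=True, z=True;
  j=True, q=True, z=False;
  j=True, q=True, z=True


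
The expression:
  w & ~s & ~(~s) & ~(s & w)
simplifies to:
False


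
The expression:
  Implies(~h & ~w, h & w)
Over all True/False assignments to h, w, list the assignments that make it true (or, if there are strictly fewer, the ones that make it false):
is false only for:
  h=False, w=False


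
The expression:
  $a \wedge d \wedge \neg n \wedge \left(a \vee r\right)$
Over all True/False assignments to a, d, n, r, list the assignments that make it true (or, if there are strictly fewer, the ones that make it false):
is true only for:
  a=True, d=True, n=False, r=False;
  a=True, d=True, n=False, r=True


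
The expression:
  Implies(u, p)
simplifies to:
p | ~u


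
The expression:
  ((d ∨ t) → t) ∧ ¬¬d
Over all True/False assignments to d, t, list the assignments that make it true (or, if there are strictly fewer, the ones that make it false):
is true only for:
  d=True, t=True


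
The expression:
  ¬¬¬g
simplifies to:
¬g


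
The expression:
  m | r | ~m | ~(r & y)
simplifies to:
True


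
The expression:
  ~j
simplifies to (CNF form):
~j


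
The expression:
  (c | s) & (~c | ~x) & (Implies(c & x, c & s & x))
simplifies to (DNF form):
(c & ~x) | (s & ~c)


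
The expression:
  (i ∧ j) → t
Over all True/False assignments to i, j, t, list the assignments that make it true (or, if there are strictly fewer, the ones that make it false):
is false only for:
  i=True, j=True, t=False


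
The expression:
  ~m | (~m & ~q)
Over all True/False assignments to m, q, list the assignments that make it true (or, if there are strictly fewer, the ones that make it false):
is true only for:
  m=False, q=False;
  m=False, q=True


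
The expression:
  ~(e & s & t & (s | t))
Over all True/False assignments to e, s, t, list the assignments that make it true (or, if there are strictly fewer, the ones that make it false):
is false only for:
  e=True, s=True, t=True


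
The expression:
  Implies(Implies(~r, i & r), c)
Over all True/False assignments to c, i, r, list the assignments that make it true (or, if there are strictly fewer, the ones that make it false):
is false only for:
  c=False, i=False, r=True;
  c=False, i=True, r=True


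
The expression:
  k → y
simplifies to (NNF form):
y ∨ ¬k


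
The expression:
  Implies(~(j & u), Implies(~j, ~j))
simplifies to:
True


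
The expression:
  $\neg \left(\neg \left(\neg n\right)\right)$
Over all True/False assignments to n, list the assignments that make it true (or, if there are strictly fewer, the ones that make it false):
is true only for:
  n=False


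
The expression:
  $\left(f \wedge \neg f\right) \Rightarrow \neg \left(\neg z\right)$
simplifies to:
$\text{True}$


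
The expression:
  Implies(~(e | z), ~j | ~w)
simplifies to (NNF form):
e | z | ~j | ~w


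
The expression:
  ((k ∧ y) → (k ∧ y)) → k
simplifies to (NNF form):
k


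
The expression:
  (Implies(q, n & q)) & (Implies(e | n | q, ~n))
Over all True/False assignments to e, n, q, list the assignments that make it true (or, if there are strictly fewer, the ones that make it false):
is true only for:
  e=False, n=False, q=False;
  e=True, n=False, q=False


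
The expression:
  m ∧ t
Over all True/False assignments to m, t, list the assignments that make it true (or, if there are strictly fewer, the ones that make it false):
is true only for:
  m=True, t=True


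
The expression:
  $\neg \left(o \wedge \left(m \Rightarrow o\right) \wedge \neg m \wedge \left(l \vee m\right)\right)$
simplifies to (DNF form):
$m \vee \neg l \vee \neg o$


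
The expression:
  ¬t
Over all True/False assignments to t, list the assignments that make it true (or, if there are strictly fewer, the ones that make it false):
is true only for:
  t=False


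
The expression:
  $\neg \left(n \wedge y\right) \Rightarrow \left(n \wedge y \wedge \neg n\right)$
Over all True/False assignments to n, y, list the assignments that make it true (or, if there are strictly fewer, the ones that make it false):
is true only for:
  n=True, y=True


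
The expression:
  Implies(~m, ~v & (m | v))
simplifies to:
m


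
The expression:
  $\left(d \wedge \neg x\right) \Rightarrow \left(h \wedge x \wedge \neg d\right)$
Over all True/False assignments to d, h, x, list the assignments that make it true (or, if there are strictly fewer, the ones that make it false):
is false only for:
  d=True, h=False, x=False;
  d=True, h=True, x=False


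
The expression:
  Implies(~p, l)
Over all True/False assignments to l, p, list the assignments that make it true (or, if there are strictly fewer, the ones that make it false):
is false only for:
  l=False, p=False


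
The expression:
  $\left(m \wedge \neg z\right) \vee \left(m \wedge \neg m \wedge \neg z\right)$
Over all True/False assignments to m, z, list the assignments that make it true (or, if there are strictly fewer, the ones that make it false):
is true only for:
  m=True, z=False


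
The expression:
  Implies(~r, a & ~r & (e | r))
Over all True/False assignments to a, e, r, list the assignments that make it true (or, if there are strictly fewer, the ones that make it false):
is false only for:
  a=False, e=False, r=False;
  a=False, e=True, r=False;
  a=True, e=False, r=False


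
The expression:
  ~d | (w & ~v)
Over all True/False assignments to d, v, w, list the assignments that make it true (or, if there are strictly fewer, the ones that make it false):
is false only for:
  d=True, v=False, w=False;
  d=True, v=True, w=False;
  d=True, v=True, w=True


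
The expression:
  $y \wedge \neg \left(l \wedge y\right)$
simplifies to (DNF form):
$y \wedge \neg l$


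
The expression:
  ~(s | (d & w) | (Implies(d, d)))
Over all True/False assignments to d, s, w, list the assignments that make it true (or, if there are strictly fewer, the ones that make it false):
is never true.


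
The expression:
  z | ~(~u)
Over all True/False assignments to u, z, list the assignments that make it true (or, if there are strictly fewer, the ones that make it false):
is false only for:
  u=False, z=False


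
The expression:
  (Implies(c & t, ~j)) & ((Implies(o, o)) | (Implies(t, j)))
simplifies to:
~c | ~j | ~t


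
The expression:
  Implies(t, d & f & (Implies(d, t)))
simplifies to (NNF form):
~t | (d & f)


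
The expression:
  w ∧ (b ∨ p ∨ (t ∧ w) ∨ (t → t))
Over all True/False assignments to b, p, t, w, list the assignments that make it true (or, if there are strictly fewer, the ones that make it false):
is true only for:
  b=False, p=False, t=False, w=True;
  b=False, p=False, t=True, w=True;
  b=False, p=True, t=False, w=True;
  b=False, p=True, t=True, w=True;
  b=True, p=False, t=False, w=True;
  b=True, p=False, t=True, w=True;
  b=True, p=True, t=False, w=True;
  b=True, p=True, t=True, w=True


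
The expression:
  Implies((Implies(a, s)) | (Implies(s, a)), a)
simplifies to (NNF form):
a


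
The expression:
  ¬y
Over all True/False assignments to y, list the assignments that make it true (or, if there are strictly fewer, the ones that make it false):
is true only for:
  y=False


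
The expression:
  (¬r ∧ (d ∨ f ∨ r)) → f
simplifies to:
f ∨ r ∨ ¬d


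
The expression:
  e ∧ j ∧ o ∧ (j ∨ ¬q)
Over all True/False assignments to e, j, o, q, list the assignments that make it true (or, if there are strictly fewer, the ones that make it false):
is true only for:
  e=True, j=True, o=True, q=False;
  e=True, j=True, o=True, q=True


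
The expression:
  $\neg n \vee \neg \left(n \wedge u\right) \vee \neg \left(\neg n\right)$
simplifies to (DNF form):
$\text{True}$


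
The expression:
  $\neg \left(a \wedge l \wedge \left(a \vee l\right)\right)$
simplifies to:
$\neg a \vee \neg l$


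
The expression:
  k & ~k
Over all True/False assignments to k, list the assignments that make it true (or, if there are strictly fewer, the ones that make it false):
is never true.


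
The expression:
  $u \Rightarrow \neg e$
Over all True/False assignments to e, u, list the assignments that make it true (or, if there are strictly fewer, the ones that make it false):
is false only for:
  e=True, u=True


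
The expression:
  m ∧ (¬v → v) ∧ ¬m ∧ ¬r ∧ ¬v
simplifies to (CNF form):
False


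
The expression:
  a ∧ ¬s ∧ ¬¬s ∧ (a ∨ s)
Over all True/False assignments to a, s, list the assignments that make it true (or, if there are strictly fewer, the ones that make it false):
is never true.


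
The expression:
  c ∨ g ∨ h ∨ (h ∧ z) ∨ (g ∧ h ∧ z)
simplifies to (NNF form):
c ∨ g ∨ h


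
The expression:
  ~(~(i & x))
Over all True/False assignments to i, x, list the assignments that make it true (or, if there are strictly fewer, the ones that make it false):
is true only for:
  i=True, x=True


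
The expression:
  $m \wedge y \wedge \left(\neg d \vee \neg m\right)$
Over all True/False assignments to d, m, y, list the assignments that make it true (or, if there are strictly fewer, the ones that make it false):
is true only for:
  d=False, m=True, y=True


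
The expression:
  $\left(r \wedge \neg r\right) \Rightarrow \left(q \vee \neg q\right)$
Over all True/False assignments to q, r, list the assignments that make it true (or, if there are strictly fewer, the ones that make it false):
is always true.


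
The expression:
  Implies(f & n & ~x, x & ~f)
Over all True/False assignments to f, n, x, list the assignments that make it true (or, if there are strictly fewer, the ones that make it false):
is false only for:
  f=True, n=True, x=False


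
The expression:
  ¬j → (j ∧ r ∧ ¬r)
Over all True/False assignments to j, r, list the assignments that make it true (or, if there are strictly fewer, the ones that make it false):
is true only for:
  j=True, r=False;
  j=True, r=True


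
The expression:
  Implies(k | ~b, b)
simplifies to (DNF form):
b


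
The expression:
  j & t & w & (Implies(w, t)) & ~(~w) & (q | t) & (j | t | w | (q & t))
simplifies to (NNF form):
j & t & w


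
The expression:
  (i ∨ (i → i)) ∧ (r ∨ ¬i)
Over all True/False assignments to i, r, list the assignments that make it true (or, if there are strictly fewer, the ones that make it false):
is false only for:
  i=True, r=False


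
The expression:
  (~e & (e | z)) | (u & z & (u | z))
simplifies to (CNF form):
z & (u | ~e)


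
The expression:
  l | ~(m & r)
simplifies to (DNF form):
l | ~m | ~r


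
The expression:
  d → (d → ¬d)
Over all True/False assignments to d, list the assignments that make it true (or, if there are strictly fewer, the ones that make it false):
is true only for:
  d=False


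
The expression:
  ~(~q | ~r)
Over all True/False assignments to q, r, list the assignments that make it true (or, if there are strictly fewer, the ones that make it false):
is true only for:
  q=True, r=True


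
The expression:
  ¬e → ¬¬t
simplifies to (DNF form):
e ∨ t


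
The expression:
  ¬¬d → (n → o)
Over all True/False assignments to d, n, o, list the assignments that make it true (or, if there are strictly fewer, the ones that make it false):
is false only for:
  d=True, n=True, o=False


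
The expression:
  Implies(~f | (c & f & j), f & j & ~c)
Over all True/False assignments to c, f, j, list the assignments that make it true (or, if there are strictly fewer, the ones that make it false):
is true only for:
  c=False, f=True, j=False;
  c=False, f=True, j=True;
  c=True, f=True, j=False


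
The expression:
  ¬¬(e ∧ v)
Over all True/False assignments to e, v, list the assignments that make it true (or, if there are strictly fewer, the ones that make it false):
is true only for:
  e=True, v=True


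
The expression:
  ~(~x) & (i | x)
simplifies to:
x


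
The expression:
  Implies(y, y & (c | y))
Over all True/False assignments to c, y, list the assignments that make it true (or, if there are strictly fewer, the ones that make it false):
is always true.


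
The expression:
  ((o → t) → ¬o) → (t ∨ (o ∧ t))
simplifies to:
t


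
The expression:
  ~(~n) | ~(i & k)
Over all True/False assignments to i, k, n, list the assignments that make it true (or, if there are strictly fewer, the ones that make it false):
is false only for:
  i=True, k=True, n=False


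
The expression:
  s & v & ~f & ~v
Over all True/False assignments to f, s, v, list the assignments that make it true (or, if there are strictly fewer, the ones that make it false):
is never true.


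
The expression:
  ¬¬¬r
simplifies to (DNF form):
¬r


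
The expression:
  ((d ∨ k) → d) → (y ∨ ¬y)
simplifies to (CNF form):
True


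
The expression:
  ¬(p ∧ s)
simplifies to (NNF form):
¬p ∨ ¬s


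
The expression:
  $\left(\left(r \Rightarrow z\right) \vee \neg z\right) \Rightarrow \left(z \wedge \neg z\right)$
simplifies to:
$\text{False}$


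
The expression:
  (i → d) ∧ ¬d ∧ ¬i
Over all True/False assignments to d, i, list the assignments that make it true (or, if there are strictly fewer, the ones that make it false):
is true only for:
  d=False, i=False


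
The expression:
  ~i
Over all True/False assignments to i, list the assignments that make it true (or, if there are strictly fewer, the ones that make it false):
is true only for:
  i=False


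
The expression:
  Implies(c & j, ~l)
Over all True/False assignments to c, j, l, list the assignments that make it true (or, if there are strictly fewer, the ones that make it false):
is false only for:
  c=True, j=True, l=True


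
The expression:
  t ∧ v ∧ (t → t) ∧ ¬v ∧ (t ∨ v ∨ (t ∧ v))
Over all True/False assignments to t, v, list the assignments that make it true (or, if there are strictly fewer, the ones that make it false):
is never true.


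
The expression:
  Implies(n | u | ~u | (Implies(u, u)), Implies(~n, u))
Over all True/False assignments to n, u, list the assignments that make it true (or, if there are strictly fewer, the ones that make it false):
is false only for:
  n=False, u=False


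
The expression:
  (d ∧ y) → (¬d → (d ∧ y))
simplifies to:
True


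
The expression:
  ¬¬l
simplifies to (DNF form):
l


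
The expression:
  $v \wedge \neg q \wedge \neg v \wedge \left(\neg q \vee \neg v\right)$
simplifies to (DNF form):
$\text{False}$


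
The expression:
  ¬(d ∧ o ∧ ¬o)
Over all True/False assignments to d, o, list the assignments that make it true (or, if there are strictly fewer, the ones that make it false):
is always true.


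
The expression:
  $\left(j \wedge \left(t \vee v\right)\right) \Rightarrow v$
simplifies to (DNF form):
$v \vee \neg j \vee \neg t$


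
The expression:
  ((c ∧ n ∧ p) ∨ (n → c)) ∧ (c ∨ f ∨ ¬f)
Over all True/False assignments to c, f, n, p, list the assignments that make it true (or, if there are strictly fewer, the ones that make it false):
is false only for:
  c=False, f=False, n=True, p=False;
  c=False, f=False, n=True, p=True;
  c=False, f=True, n=True, p=False;
  c=False, f=True, n=True, p=True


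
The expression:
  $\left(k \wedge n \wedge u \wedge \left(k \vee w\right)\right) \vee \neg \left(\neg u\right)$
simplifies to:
$u$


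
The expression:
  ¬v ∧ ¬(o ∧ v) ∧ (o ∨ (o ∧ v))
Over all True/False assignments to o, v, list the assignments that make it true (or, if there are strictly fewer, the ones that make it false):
is true only for:
  o=True, v=False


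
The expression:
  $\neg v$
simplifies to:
$\neg v$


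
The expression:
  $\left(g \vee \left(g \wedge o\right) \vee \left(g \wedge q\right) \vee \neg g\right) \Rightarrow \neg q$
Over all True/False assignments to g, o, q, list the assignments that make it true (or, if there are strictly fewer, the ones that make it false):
is true only for:
  g=False, o=False, q=False;
  g=False, o=True, q=False;
  g=True, o=False, q=False;
  g=True, o=True, q=False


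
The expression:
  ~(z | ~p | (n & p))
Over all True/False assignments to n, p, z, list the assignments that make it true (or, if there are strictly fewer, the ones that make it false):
is true only for:
  n=False, p=True, z=False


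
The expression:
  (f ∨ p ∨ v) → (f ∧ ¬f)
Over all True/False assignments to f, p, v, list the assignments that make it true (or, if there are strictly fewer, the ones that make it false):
is true only for:
  f=False, p=False, v=False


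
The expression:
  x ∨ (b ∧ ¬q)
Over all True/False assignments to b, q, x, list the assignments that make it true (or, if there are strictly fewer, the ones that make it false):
is false only for:
  b=False, q=False, x=False;
  b=False, q=True, x=False;
  b=True, q=True, x=False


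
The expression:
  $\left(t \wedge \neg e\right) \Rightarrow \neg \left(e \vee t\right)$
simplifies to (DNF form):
$e \vee \neg t$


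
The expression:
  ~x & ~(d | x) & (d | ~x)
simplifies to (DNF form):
~d & ~x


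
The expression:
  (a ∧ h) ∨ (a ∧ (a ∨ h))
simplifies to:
a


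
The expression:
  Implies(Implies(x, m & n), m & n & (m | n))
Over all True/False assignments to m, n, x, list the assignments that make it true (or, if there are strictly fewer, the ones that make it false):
is false only for:
  m=False, n=False, x=False;
  m=False, n=True, x=False;
  m=True, n=False, x=False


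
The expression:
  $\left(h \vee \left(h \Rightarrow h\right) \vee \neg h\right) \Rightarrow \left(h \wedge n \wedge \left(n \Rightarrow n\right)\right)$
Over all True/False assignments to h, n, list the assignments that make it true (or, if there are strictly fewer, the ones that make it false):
is true only for:
  h=True, n=True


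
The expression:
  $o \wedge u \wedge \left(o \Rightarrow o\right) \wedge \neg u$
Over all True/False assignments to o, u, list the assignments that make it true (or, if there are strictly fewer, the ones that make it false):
is never true.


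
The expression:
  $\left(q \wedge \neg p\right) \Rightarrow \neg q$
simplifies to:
$p \vee \neg q$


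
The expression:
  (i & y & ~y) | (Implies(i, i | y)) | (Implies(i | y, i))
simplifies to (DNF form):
True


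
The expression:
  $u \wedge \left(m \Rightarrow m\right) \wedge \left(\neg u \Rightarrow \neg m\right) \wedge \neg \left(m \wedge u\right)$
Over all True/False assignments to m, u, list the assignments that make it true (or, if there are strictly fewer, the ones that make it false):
is true only for:
  m=False, u=True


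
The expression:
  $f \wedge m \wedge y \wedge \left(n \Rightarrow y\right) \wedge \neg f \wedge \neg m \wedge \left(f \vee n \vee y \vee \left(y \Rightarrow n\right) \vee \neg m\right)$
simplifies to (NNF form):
$\text{False}$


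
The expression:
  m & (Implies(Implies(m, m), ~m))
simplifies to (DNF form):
False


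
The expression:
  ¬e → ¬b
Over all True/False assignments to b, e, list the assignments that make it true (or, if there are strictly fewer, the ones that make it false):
is false only for:
  b=True, e=False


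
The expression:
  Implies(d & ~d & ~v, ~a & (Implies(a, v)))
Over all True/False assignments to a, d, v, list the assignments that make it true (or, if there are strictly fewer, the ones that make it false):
is always true.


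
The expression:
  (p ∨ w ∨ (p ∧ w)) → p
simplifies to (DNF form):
p ∨ ¬w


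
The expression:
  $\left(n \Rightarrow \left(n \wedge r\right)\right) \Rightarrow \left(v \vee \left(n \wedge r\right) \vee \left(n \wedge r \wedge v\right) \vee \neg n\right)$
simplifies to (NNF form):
$\text{True}$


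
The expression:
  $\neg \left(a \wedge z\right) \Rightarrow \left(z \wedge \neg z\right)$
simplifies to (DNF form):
$a \wedge z$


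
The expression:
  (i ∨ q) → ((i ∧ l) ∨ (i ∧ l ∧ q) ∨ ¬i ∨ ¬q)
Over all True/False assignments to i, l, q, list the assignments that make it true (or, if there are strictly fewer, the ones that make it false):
is false only for:
  i=True, l=False, q=True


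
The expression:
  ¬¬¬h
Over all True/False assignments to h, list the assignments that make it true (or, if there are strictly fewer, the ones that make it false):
is true only for:
  h=False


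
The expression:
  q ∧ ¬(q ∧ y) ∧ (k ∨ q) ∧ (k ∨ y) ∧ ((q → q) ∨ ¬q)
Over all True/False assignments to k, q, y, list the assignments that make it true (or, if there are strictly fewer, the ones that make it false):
is true only for:
  k=True, q=True, y=False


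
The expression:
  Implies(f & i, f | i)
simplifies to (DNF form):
True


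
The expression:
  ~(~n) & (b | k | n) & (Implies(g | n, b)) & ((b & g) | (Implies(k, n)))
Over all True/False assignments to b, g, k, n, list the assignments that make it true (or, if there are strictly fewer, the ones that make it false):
is true only for:
  b=True, g=False, k=False, n=True;
  b=True, g=False, k=True, n=True;
  b=True, g=True, k=False, n=True;
  b=True, g=True, k=True, n=True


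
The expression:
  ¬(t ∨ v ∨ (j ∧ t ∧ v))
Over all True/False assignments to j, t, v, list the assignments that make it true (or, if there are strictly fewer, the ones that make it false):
is true only for:
  j=False, t=False, v=False;
  j=True, t=False, v=False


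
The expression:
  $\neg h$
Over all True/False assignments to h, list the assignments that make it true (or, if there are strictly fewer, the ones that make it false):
is true only for:
  h=False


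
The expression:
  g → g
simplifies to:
True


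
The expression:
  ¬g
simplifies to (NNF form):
¬g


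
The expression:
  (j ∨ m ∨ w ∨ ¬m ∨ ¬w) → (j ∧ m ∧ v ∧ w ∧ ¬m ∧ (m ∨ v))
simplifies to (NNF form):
False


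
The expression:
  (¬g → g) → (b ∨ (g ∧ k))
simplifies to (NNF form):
b ∨ k ∨ ¬g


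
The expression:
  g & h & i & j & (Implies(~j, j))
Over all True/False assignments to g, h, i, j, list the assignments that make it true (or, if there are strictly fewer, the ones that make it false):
is true only for:
  g=True, h=True, i=True, j=True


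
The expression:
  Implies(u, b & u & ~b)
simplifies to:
~u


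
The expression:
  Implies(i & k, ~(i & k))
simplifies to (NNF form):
~i | ~k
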